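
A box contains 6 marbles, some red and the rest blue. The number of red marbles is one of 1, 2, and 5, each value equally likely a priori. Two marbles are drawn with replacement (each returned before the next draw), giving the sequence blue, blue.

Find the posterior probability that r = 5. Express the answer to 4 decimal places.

0.0238

Under each hypothesis, the probability of the observed sequence is: P(data | r = 1) = (5/6)(5/6) = 25/36; P(data | r = 2) = (4/6)(4/6) = 4/9; P(data | r = 5) = (1/6)(1/6) = 1/36.
Weighting by the prior gives 1/3 · 25/36 = 25/108, 1/3 · 4/9 = 4/27, 1/3 · 1/36 = 1/108; with total 7/18.
Therefore the posterior P(r = 5 | data) = (1/108) / (7/18) = 1/42.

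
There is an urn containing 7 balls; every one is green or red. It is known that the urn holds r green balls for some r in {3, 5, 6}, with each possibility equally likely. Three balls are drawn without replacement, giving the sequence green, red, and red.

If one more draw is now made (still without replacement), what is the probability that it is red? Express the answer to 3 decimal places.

The likelihood of the observed sequence under each hypothesis: P(data | r = 3) = (3/7)(4/6)(3/5) = 6/35; P(data | r = 5) = (5/7)(2/6)(1/5) = 1/21; P(data | r = 6) = (6/7)(1/6)(0/5) = 0.
The prior-weighted likelihoods are 1/3 · 6/35 = 2/35, 1/3 · 1/21 = 1/63, 1/3 · 0 = 0; with total 23/315.
The posterior is then P(r = 3 | data) = 18/23, P(r = 5 | data) = 5/23, P(r = 6 | data) = 0.
The predictive probability is P(red next | data) = (1/2)(18/23) + (0)(5/23) = 9/23.

0.391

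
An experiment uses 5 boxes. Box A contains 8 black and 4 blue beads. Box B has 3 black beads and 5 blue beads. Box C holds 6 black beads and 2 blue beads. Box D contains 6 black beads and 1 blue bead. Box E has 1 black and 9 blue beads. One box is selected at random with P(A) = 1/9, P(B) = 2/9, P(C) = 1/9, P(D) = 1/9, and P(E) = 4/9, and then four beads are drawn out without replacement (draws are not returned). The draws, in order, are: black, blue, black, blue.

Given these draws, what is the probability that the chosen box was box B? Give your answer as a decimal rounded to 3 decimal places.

0.608

Compute the likelihood of the observed sequence for each case: P(data | box A) = (8/12)(4/11)(7/10)(3/9) = 0.056566; P(data | box B) = (3/8)(5/7)(2/6)(4/5) = 0.071429; P(data | box C) = (6/8)(2/7)(5/6)(1/5) = 0.035714; P(data | box D) = (6/7)(1/6)(5/5)(0/4) = 0; P(data | box E) = (1/10)(9/9)(0/8) = 0.
Multiplying each by its prior: 1/9 · 0.056566 = 0.0062851, 2/9 · 0.071429 = 0.015873, 1/9 · 0.035714 = 0.0039683, 1/9 · 0 = 0, 4/9 · 0 = 0; summing to 0.026126.
Hence P(box B | data) = (0.015873) / (0.026126) = 0.60755.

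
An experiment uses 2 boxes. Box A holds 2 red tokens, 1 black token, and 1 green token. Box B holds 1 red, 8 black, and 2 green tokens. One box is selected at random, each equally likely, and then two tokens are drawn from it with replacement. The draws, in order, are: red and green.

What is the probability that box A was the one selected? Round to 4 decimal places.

The likelihood of the observed sequence under each hypothesis: P(data | box A) = (2/4)(1/4) = 0.125; P(data | box B) = (1/11)(2/11) = 0.016529.
Weighting by the prior gives 1/2 · 0.125 = 0.0625, 1/2 · 0.016529 = 0.0082645; these sum to 0.070764.
Hence P(box A | data) = (0.0625) / (0.070764) = 0.88321.

0.8832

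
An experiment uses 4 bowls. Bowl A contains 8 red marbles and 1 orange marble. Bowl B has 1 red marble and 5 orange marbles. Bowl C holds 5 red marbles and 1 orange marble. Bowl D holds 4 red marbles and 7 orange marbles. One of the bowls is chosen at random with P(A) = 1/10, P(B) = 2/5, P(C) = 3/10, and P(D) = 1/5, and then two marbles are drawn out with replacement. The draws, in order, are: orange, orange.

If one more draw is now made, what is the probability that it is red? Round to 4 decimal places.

0.2275

Under each hypothesis, the probability of the observed sequence is: P(data | bowl A) = (1/9)(1/9) = 0.012346; P(data | bowl B) = (5/6)(5/6) = 0.69444; P(data | bowl C) = (1/6)(1/6) = 0.027778; P(data | bowl D) = (7/11)(7/11) = 0.40496.
The prior-weighted likelihoods are 1/10 · 0.012346 = 0.0012346, 2/5 · 0.69444 = 0.27778, 3/10 · 0.027778 = 0.0083333, 1/5 · 0.40496 = 0.080992; with total 0.36834.
Normalising, the posterior is P(bowl A | data) = 0.0033517, P(bowl B | data) = 0.75414, P(bowl C | data) = 0.022624, P(bowl D | data) = 0.21988.
The predictive probability is P(red next | data) = (8/9)(0.0033517) + (1/6)(0.75414) + (5/6)(0.022624) + (4/11)(0.21988) = 0.22748.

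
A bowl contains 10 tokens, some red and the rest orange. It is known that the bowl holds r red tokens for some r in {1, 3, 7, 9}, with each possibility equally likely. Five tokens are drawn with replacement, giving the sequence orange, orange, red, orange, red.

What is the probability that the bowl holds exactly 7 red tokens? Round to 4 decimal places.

For each hypothesis, P(data | H) works out to: P(data | r = 1) = (9/10)(9/10)(1/10)(9/10)(1/10) = 0.00729; P(data | r = 3) = (7/10)(7/10)(3/10)(7/10)(3/10) = 0.03087; P(data | r = 7) = (3/10)(3/10)(7/10)(3/10)(7/10) = 0.01323; P(data | r = 9) = (1/10)(1/10)(9/10)(1/10)(9/10) = 0.00081.
The prior-weighted likelihoods are 1/4 · 0.00729 = 0.0018225, 1/4 · 0.03087 = 0.0077175, 1/4 · 0.01323 = 0.0033075, 1/4 · 0.00081 = 0.0002025; with total 0.01305.
Therefore the posterior P(r = 7 | data) = (0.0033075) / (0.01305) = 0.25345.

0.2534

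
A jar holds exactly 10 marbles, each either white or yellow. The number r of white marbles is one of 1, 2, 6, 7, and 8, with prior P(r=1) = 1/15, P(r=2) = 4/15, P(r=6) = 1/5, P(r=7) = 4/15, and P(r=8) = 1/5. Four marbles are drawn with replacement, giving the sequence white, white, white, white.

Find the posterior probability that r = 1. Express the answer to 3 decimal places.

0.000

Under each hypothesis, the probability of the observed sequence is: P(data | r = 1) = (1/10)(1/10)(1/10)(1/10) = 0.0001; P(data | r = 2) = (2/10)(2/10)(2/10)(2/10) = 0.0016; P(data | r = 6) = (6/10)(6/10)(6/10)(6/10) = 0.1296; P(data | r = 7) = (7/10)(7/10)(7/10)(7/10) = 0.2401; P(data | r = 8) = (8/10)(8/10)(8/10)(8/10) = 0.4096.
Multiplying each by its prior: 1/15 · 0.0001 = 6.6667e-06, 4/15 · 0.0016 = 0.00042667, 1/5 · 0.1296 = 0.02592, 4/15 · 0.2401 = 0.064027, 1/5 · 0.4096 = 0.08192; these sum to 0.1723.
Therefore the posterior P(r = 1 | data) = (6.6667e-06) / (0.1723) = 3.8692e-05.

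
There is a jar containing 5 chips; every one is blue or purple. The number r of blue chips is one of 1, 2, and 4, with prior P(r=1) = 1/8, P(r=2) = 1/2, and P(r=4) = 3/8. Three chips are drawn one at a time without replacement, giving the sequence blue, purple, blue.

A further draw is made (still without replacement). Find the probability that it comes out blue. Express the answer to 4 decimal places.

0.6000

Compute the likelihood of the observed sequence for each case: P(data | r = 1) = (1/5)(4/4)(0/3) = 0; P(data | r = 2) = (2/5)(3/4)(1/3) = 1/10; P(data | r = 4) = (4/5)(1/4)(3/3) = 1/5.
The prior-weighted likelihoods are 1/8 · 0 = 0, 1/2 · 1/10 = 1/20, 3/8 · 1/5 = 3/40; these sum to 1/8.
Dividing through by the total gives posterior P(r = 1 | data) = 0, P(r = 2 | data) = 2/5, P(r = 4 | data) = 3/5.
Averaging over the posterior, P(blue next | data) = (0)(2/5) + (1)(3/5) = 3/5.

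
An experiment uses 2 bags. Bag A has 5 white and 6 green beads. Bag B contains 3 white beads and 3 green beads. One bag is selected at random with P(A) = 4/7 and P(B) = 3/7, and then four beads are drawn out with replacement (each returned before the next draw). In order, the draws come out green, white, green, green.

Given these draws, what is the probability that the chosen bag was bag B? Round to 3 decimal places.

For each hypothesis, P(data | H) works out to: P(data | bag A) = (6/11)(5/11)(6/11)(6/11) = 0.073765; P(data | bag B) = (3/6)(3/6)(3/6)(3/6) = 0.0625.
The prior-weighted likelihoods are 4/7 · 0.073765 = 0.042152, 3/7 · 0.0625 = 0.026786; summing to 0.068937.
By Bayes' rule, P(bag B | data) = (0.026786) / (0.068937) = 0.38855.

0.389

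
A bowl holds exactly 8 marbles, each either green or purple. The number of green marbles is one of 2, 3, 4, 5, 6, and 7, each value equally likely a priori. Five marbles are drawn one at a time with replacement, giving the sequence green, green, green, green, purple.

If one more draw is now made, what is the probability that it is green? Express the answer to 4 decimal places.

The likelihood of the observed sequence under each hypothesis: P(data | r = 2) = (2/8)(2/8)(2/8)(2/8)(6/8) = 0.0029297; P(data | r = 3) = (3/8)(3/8)(3/8)(3/8)(5/8) = 0.01236; P(data | r = 4) = (4/8)(4/8)(4/8)(4/8)(4/8) = 0.03125; P(data | r = 5) = (5/8)(5/8)(5/8)(5/8)(3/8) = 0.05722; P(data | r = 6) = (6/8)(6/8)(6/8)(6/8)(2/8) = 0.079102; P(data | r = 7) = (7/8)(7/8)(7/8)(7/8)(1/8) = 0.073273.
The prior-weighted likelihoods are 1/6 · 0.0029297 = 0.00048828, 1/6 · 0.01236 = 0.0020599, 1/6 · 0.03125 = 0.0052083, 1/6 · 0.05722 = 0.0095367, 1/6 · 0.079102 = 0.013184, 1/6 · 0.073273 = 0.012212; summing to 0.042689.
Normalising, the posterior is P(r = 2 | data) = 0.011438, P(r = 3 | data) = 0.048254, P(r = 4 | data) = 0.12201, P(r = 5 | data) = 0.2234, P(r = 6 | data) = 0.30883, P(r = 7 | data) = 0.28607.
So P(green next | data) = Σ P(green next | H) P(H | data) = (1/4)(0.011438) + (3/8)(0.048254) + (1/2)(0.12201) + (5/8)(0.2234) + (3/4)(0.30883) + (7/8)(0.28607) = 0.70352.

0.7035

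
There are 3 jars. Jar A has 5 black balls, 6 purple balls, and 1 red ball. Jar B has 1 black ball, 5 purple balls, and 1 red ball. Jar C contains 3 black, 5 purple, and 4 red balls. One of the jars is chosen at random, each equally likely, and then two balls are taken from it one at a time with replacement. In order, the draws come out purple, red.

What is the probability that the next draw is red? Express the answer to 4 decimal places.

Under each hypothesis, the probability of the observed sequence is: P(data | jar A) = (6/12)(1/12) = 0.041667; P(data | jar B) = (5/7)(1/7) = 0.10204; P(data | jar C) = (5/12)(4/12) = 0.13889.
Weighting by the prior gives 1/3 · 0.041667 = 0.013889, 1/3 · 0.10204 = 0.034014, 1/3 · 0.13889 = 0.046296; these sum to 0.094199.
Normalising, the posterior is P(jar A | data) = 0.14744, P(jar B | data) = 0.36108, P(jar C | data) = 0.49147.
The predictive probability is P(red next | data) = (1/12)(0.14744) + (1/7)(0.36108) + (1/3)(0.49147) = 0.22769.

0.2277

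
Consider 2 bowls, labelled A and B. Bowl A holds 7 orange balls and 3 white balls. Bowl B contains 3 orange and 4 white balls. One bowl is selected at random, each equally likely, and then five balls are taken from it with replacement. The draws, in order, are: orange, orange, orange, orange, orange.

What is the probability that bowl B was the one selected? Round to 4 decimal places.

0.0792

Compute the likelihood of the observed sequence for each case: P(data | bowl A) = (7/10)(7/10)(7/10)(7/10)(7/10) = 0.16807; P(data | bowl B) = (3/7)(3/7)(3/7)(3/7)(3/7) = 0.014458.
Multiplying each by its prior: 1/2 · 0.16807 = 0.084035, 1/2 · 0.014458 = 0.0072291; with total 0.091264.
Therefore the posterior P(bowl B | data) = (0.0072291) / (0.091264) = 0.079211.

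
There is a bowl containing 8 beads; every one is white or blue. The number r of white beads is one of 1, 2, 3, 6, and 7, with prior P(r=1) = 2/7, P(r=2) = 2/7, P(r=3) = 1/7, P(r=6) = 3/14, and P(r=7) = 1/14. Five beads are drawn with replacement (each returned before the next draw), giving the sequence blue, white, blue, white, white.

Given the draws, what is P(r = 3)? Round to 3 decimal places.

For each hypothesis, P(data | H) works out to: P(data | r = 1) = (7/8)(1/8)(7/8)(1/8)(1/8) = 0.0014954; P(data | r = 2) = (6/8)(2/8)(6/8)(2/8)(2/8) = 0.0087891; P(data | r = 3) = (5/8)(3/8)(5/8)(3/8)(3/8) = 0.020599; P(data | r = 6) = (2/8)(6/8)(2/8)(6/8)(6/8) = 0.026367; P(data | r = 7) = (1/8)(7/8)(1/8)(7/8)(7/8) = 0.010468.
Multiplying each by its prior: 2/7 · 0.0014954 = 0.00042725, 2/7 · 0.0087891 = 0.0025112, 1/7 · 0.020599 = 0.0029428, 3/14 · 0.026367 = 0.0056501, 1/14 · 0.010468 = 0.00074768; summing to 0.012279.
So P(r = 3 | data) = (0.0029428) / (0.012279) = 0.23966.

0.240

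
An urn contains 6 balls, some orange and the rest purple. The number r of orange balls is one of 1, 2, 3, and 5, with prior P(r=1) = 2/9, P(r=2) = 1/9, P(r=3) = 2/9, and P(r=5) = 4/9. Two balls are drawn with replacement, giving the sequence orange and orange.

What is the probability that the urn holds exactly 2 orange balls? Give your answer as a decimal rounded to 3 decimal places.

Compute the likelihood of the observed sequence for each case: P(data | r = 1) = (1/6)(1/6) = 1/36; P(data | r = 2) = (2/6)(2/6) = 1/9; P(data | r = 3) = (3/6)(3/6) = 1/4; P(data | r = 5) = (5/6)(5/6) = 25/36.
Multiplying each by its prior: 2/9 · 1/36 = 1/162, 1/9 · 1/9 = 1/81, 2/9 · 1/4 = 1/18, 4/9 · 25/36 = 25/81; with total 31/81.
Therefore the posterior P(r = 2 | data) = (1/81) / (31/81) = 1/31.

0.032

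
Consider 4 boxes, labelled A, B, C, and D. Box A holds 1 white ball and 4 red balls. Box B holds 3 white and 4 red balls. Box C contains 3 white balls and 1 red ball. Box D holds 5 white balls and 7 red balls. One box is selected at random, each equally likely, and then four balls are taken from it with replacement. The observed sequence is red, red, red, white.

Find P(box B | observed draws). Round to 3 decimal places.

0.289

The likelihood of the observed sequence under each hypothesis: P(data | box A) = (4/5)(4/5)(4/5)(1/5) = 0.1024; P(data | box B) = (4/7)(4/7)(4/7)(3/7) = 0.079967; P(data | box C) = (1/4)(1/4)(1/4)(3/4) = 0.011719; P(data | box D) = (7/12)(7/12)(7/12)(5/12) = 0.082706.
Multiplying each by its prior: 1/4 · 0.1024 = 0.0256, 1/4 · 0.079967 = 0.019992, 1/4 · 0.011719 = 0.0029297, 1/4 · 0.082706 = 0.020677; with total 0.069198.
By Bayes' rule, P(box B | data) = (0.019992) / (0.069198) = 0.28891.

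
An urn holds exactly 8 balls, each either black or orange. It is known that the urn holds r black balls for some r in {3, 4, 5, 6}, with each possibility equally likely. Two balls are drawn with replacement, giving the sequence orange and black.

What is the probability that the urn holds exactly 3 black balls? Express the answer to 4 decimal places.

0.2586

Under each hypothesis, the probability of the observed sequence is: P(data | r = 3) = (5/8)(3/8) = 15/64; P(data | r = 4) = (4/8)(4/8) = 1/4; P(data | r = 5) = (3/8)(5/8) = 15/64; P(data | r = 6) = (2/8)(6/8) = 3/16.
Weighting by the prior gives 1/4 · 15/64 = 15/256, 1/4 · 1/4 = 1/16, 1/4 · 15/64 = 15/256, 1/4 · 3/16 = 3/64; summing to 29/128.
So P(r = 3 | data) = (15/256) / (29/128) = 15/58.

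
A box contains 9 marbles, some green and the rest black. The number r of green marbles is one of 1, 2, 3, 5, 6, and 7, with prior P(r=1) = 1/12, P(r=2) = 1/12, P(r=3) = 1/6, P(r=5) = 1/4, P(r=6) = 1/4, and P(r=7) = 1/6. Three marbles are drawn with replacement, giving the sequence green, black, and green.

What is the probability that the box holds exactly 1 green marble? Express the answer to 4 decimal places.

0.0083

Compute the likelihood of the observed sequence for each case: P(data | r = 1) = (1/9)(8/9)(1/9) = 0.010974; P(data | r = 2) = (2/9)(7/9)(2/9) = 0.038409; P(data | r = 3) = (3/9)(6/9)(3/9) = 0.074074; P(data | r = 5) = (5/9)(4/9)(5/9) = 0.13717; P(data | r = 6) = (6/9)(3/9)(6/9) = 0.14815; P(data | r = 7) = (7/9)(2/9)(7/9) = 0.13443.
Multiplying each by its prior: 1/12 · 0.010974 = 0.00091449, 1/12 · 0.038409 = 0.0032007, 1/6 · 0.074074 = 0.012346, 1/4 · 0.13717 = 0.034294, 1/4 · 0.14815 = 0.037037, 1/6 · 0.13443 = 0.022405; summing to 0.1102.
Therefore the posterior P(r = 1 | data) = (0.00091449) / (0.1102) = 0.0082988.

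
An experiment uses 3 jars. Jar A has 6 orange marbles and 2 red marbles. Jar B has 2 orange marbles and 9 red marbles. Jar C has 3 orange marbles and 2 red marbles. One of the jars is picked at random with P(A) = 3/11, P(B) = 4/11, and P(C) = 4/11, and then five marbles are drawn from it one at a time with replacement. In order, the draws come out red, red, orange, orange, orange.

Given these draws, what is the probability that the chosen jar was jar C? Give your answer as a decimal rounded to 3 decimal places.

0.592

For each hypothesis, P(data | H) works out to: P(data | jar A) = (2/8)(2/8)(6/8)(6/8)(6/8) = 0.026367; P(data | jar B) = (9/11)(9/11)(2/11)(2/11)(2/11) = 0.0040236; P(data | jar C) = (2/5)(2/5)(3/5)(3/5)(3/5) = 0.03456.
The prior-weighted likelihoods are 3/11 · 0.026367 = 0.0071911, 4/11 · 0.0040236 = 0.0014631, 4/11 · 0.03456 = 0.012567; with total 0.021221.
So P(jar C | data) = (0.012567) / (0.021221) = 0.5922.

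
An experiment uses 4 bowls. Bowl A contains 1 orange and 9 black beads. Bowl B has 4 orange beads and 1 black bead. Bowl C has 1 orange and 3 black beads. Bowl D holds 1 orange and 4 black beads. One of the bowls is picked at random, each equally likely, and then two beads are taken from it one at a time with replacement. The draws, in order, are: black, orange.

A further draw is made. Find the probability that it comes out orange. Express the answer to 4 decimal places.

0.3613

For each hypothesis, P(data | H) works out to: P(data | bowl A) = (9/10)(1/10) = 0.09; P(data | bowl B) = (1/5)(4/5) = 0.16; P(data | bowl C) = (3/4)(1/4) = 0.1875; P(data | bowl D) = (4/5)(1/5) = 0.16.
The prior-weighted likelihoods are 1/4 · 0.09 = 0.0225, 1/4 · 0.16 = 0.04, 1/4 · 0.1875 = 0.046875, 1/4 · 0.16 = 0.04; with total 0.14938.
Dividing through by the total gives posterior P(bowl A | data) = 0.15063, P(bowl B | data) = 0.26778, P(bowl C | data) = 0.31381, P(bowl D | data) = 0.26778.
So P(orange next | data) = Σ P(orange next | H) P(H | data) = (1/10)(0.15063) + (4/5)(0.26778) + (1/4)(0.31381) + (1/5)(0.26778) = 0.3613.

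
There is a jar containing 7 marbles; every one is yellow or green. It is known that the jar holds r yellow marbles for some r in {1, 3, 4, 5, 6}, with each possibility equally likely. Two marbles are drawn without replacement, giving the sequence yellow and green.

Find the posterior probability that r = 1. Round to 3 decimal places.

0.130

The likelihood of the observed sequence under each hypothesis: P(data | r = 1) = (1/7)(6/6) = 1/7; P(data | r = 3) = (3/7)(4/6) = 2/7; P(data | r = 4) = (4/7)(3/6) = 2/7; P(data | r = 5) = (5/7)(2/6) = 5/21; P(data | r = 6) = (6/7)(1/6) = 1/7.
The prior-weighted likelihoods are 1/5 · 1/7 = 1/35, 1/5 · 2/7 = 2/35, 1/5 · 2/7 = 2/35, 1/5 · 5/21 = 1/21, 1/5 · 1/7 = 1/35; with total 23/105.
By Bayes' rule, P(r = 1 | data) = (1/35) / (23/105) = 3/23.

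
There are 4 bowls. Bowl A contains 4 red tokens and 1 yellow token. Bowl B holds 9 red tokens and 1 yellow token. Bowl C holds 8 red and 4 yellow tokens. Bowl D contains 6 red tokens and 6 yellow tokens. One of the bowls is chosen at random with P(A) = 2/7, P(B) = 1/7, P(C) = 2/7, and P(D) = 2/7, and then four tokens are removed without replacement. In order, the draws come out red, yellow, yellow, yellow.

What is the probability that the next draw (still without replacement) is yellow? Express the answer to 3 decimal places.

Compute the likelihood of the observed sequence for each case: P(data | bowl A) = (4/5)(1/4)(0/3) = 0; P(data | bowl B) = (9/10)(1/9)(0/8) = 0; P(data | bowl C) = (8/12)(4/11)(3/10)(2/9) = 0.016162; P(data | bowl D) = (6/12)(6/11)(5/10)(4/9) = 0.060606.
Weighting by the prior gives 2/7 · 0 = 0, 1/7 · 0 = 0, 2/7 · 0.016162 = 0.0046176, 2/7 · 0.060606 = 0.017316; summing to 0.021934.
Dividing through by the total gives posterior P(bowl A | data) = 0, P(bowl B | data) = 0, P(bowl C | data) = 0.21053, P(bowl D | data) = 0.78947.
Averaging over the posterior, P(yellow next | data) = (1/8)(0.21053) + (3/8)(0.78947) = 0.32237.

0.322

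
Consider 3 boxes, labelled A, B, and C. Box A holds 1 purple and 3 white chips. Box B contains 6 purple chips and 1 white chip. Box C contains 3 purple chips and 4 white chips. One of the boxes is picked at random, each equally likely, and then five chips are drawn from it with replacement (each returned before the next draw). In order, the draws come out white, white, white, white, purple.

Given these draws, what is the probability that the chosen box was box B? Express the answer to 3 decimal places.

Compute the likelihood of the observed sequence for each case: P(data | box A) = (3/4)(3/4)(3/4)(3/4)(1/4) = 0.079102; P(data | box B) = (1/7)(1/7)(1/7)(1/7)(6/7) = 0.00035699; P(data | box C) = (4/7)(4/7)(4/7)(4/7)(3/7) = 0.045695.
Weighting by the prior gives 1/3 · 0.079102 = 0.026367, 1/3 · 0.00035699 = 0.000119, 1/3 · 0.045695 = 0.015232; these sum to 0.041718.
Therefore the posterior P(box B | data) = (0.000119) / (0.041718) = 0.0028524.

0.003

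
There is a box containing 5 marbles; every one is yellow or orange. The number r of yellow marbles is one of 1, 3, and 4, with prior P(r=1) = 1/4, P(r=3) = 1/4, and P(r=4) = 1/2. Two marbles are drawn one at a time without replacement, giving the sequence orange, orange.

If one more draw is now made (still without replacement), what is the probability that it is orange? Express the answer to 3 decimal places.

0.571

The likelihood of the observed sequence under each hypothesis: P(data | r = 1) = (4/5)(3/4) = 3/5; P(data | r = 3) = (2/5)(1/4) = 1/10; P(data | r = 4) = (1/5)(0/4) = 0.
Weighting by the prior gives 1/4 · 3/5 = 3/20, 1/4 · 1/10 = 1/40, 1/2 · 0 = 0; with total 7/40.
Normalising, the posterior is P(r = 1 | data) = 6/7, P(r = 3 | data) = 1/7, P(r = 4 | data) = 0.
So P(orange next | data) = Σ P(orange next | H) P(H | data) = (2/3)(6/7) + (0)(1/7) = 4/7.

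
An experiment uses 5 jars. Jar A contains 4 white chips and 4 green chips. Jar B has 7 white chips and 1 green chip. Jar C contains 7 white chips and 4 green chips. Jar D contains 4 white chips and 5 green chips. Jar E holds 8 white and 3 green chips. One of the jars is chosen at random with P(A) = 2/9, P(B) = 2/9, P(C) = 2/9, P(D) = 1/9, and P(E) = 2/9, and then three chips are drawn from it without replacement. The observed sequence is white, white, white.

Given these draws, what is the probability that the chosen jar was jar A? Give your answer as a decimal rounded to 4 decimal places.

0.0562

Under each hypothesis, the probability of the observed sequence is: P(data | jar A) = (4/8)(3/7)(2/6) = 0.071429; P(data | jar B) = (7/8)(6/7)(5/6) = 0.625; P(data | jar C) = (7/11)(6/10)(5/9) = 0.21212; P(data | jar D) = (4/9)(3/8)(2/7) = 0.047619; P(data | jar E) = (8/11)(7/10)(6/9) = 0.33939.
The prior-weighted likelihoods are 2/9 · 0.071429 = 0.015873, 2/9 · 0.625 = 0.13889, 2/9 · 0.21212 = 0.047138, 1/9 · 0.047619 = 0.005291, 2/9 · 0.33939 = 0.075421; these sum to 0.28261.
By Bayes' rule, P(jar A | data) = (0.015873) / (0.28261) = 0.056165.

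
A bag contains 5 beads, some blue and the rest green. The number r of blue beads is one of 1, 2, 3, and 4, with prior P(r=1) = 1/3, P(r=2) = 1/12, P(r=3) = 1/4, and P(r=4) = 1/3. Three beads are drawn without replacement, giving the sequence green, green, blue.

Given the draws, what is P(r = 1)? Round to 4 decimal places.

0.6154

Under each hypothesis, the probability of the observed sequence is: P(data | r = 1) = (4/5)(3/4)(1/3) = 1/5; P(data | r = 2) = (3/5)(2/4)(2/3) = 1/5; P(data | r = 3) = (2/5)(1/4)(3/3) = 1/10; P(data | r = 4) = (1/5)(0/4) = 0.
Weighting by the prior gives 1/3 · 1/5 = 1/15, 1/12 · 1/5 = 1/60, 1/4 · 1/10 = 1/40, 1/3 · 0 = 0; summing to 13/120.
So P(r = 1 | data) = (1/15) / (13/120) = 8/13.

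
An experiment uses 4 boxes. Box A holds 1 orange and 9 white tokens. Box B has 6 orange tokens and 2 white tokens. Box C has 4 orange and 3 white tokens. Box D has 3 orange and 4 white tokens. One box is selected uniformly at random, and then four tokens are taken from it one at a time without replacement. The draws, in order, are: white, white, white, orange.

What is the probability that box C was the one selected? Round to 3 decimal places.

The likelihood of the observed sequence under each hypothesis: P(data | box A) = (9/10)(8/9)(7/8)(1/7) = 1/10; P(data | box B) = (2/8)(1/7)(0/6) = 0; P(data | box C) = (3/7)(2/6)(1/5)(4/4) = 1/35; P(data | box D) = (4/7)(3/6)(2/5)(3/4) = 3/35.
Weighting by the prior gives 1/4 · 1/10 = 1/40, 1/4 · 0 = 0, 1/4 · 1/35 = 1/140, 1/4 · 3/35 = 3/140; with total 3/56.
Hence P(box C | data) = (1/140) / (3/56) = 2/15.

0.133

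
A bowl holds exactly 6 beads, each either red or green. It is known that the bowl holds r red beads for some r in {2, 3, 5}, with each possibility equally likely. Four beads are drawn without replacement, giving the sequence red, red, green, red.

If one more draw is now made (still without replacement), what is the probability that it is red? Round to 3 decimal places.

0.769

The likelihood of the observed sequence under each hypothesis: P(data | r = 2) = (2/6)(1/5)(4/4)(0/3) = 0; P(data | r = 3) = (3/6)(2/5)(3/4)(1/3) = 1/20; P(data | r = 5) = (5/6)(4/5)(1/4)(3/3) = 1/6.
Weighting by the prior gives 1/3 · 0 = 0, 1/3 · 1/20 = 1/60, 1/3 · 1/6 = 1/18; these sum to 13/180.
Dividing through by the total gives posterior P(r = 2 | data) = 0, P(r = 3 | data) = 3/13, P(r = 5 | data) = 10/13.
The predictive probability is P(red next | data) = (0)(3/13) + (1)(10/13) = 10/13.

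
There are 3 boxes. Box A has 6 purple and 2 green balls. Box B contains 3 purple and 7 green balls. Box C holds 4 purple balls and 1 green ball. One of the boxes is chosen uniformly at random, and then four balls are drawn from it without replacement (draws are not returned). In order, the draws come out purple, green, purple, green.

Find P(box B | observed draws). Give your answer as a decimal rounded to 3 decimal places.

Under each hypothesis, the probability of the observed sequence is: P(data | box A) = (6/8)(2/7)(5/6)(1/5) = 1/28; P(data | box B) = (3/10)(7/9)(2/8)(6/7) = 1/20; P(data | box C) = (4/5)(1/4)(3/3)(0/2) = 0.
The prior-weighted likelihoods are 1/3 · 1/28 = 1/84, 1/3 · 1/20 = 1/60, 1/3 · 0 = 0; with total 1/35.
By Bayes' rule, P(box B | data) = (1/60) / (1/35) = 7/12.

0.583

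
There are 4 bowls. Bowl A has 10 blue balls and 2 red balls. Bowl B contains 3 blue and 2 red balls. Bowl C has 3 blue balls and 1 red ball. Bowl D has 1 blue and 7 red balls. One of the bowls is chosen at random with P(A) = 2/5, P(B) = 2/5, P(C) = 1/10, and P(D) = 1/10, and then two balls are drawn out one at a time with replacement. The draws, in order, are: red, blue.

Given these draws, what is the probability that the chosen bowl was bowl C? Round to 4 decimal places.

For each hypothesis, P(data | H) works out to: P(data | bowl A) = (2/12)(10/12) = 0.13889; P(data | bowl B) = (2/5)(3/5) = 0.24; P(data | bowl C) = (1/4)(3/4) = 0.1875; P(data | bowl D) = (7/8)(1/8) = 0.10938.
Multiplying each by its prior: 2/5 · 0.13889 = 0.055556, 2/5 · 0.24 = 0.096, 1/10 · 0.1875 = 0.01875, 1/10 · 0.10938 = 0.010937; summing to 0.18124.
Therefore the posterior P(bowl C | data) = (0.01875) / (0.18124) = 0.10345.

0.1035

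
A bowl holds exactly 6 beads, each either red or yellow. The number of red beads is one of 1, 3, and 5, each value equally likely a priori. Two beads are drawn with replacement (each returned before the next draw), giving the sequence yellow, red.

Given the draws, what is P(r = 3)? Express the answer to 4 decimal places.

0.4737

Under each hypothesis, the probability of the observed sequence is: P(data | r = 1) = (5/6)(1/6) = 5/36; P(data | r = 3) = (3/6)(3/6) = 1/4; P(data | r = 5) = (1/6)(5/6) = 5/36.
Weighting by the prior gives 1/3 · 5/36 = 5/108, 1/3 · 1/4 = 1/12, 1/3 · 5/36 = 5/108; summing to 19/108.
Hence P(r = 3 | data) = (1/12) / (19/108) = 9/19.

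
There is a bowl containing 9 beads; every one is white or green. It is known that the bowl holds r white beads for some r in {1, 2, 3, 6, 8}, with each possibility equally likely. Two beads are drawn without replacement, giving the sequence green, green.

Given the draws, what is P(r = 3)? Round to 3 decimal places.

0.224

Compute the likelihood of the observed sequence for each case: P(data | r = 1) = (8/9)(7/8) = 7/9; P(data | r = 2) = (7/9)(6/8) = 7/12; P(data | r = 3) = (6/9)(5/8) = 5/12; P(data | r = 6) = (3/9)(2/8) = 1/12; P(data | r = 8) = (1/9)(0/8) = 0.
Multiplying each by its prior: 1/5 · 7/9 = 7/45, 1/5 · 7/12 = 7/60, 1/5 · 5/12 = 1/12, 1/5 · 1/12 = 1/60, 1/5 · 0 = 0; these sum to 67/180.
Therefore the posterior P(r = 3 | data) = (1/12) / (67/180) = 15/67.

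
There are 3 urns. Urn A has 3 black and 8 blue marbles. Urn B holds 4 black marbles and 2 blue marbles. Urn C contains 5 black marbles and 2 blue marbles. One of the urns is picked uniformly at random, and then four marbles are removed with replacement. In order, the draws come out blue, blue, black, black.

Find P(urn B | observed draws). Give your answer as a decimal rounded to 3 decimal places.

0.379

The likelihood of the observed sequence under each hypothesis: P(data | urn A) = (8/11)(8/11)(3/11)(3/11) = 0.039342; P(data | urn B) = (2/6)(2/6)(4/6)(4/6) = 0.049383; P(data | urn C) = (2/7)(2/7)(5/7)(5/7) = 0.041649.
Weighting by the prior gives 1/3 · 0.039342 = 0.013114, 1/3 · 0.049383 = 0.016461, 1/3 · 0.041649 = 0.013883; summing to 0.043458.
By Bayes' rule, P(urn B | data) = (0.016461) / (0.043458) = 0.37878.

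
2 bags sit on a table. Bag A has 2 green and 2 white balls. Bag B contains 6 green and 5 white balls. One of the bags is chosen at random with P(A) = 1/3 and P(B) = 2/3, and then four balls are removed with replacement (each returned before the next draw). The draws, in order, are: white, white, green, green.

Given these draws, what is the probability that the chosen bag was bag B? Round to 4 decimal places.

Compute the likelihood of the observed sequence for each case: P(data | bag A) = (2/4)(2/4)(2/4)(2/4) = 0.0625; P(data | bag B) = (5/11)(5/11)(6/11)(6/11) = 0.061471.
The prior-weighted likelihoods are 1/3 · 0.0625 = 0.020833, 2/3 · 0.061471 = 0.040981; these sum to 0.061814.
Therefore the posterior P(bag B | data) = (0.040981) / (0.061814) = 0.66297.

0.6630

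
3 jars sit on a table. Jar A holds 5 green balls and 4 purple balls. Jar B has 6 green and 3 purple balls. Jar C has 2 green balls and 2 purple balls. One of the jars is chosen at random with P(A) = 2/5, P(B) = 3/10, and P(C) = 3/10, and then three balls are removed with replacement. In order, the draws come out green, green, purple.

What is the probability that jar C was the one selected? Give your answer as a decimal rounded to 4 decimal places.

0.2741

The likelihood of the observed sequence under each hypothesis: P(data | jar A) = (5/9)(5/9)(4/9) = 0.13717; P(data | jar B) = (6/9)(6/9)(3/9) = 0.14815; P(data | jar C) = (2/4)(2/4)(2/4) = 0.125.
Multiplying each by its prior: 2/5 · 0.13717 = 0.05487, 3/10 · 0.14815 = 0.044444, 3/10 · 0.125 = 0.0375; these sum to 0.13681.
Therefore the posterior P(jar C | data) = (0.0375) / (0.13681) = 0.27409.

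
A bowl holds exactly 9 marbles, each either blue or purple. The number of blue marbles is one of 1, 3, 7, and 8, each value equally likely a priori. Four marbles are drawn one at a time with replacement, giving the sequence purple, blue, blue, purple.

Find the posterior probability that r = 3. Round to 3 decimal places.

For each hypothesis, P(data | H) works out to: P(data | r = 1) = (8/9)(1/9)(1/9)(8/9) = 0.0097546; P(data | r = 3) = (6/9)(3/9)(3/9)(6/9) = 0.049383; P(data | r = 7) = (2/9)(7/9)(7/9)(2/9) = 0.029873; P(data | r = 8) = (1/9)(8/9)(8/9)(1/9) = 0.0097546.
The prior-weighted likelihoods are 1/4 · 0.0097546 = 0.0024387, 1/4 · 0.049383 = 0.012346, 1/4 · 0.029873 = 0.0074684, 1/4 · 0.0097546 = 0.0024387; summing to 0.024691.
So P(r = 3 | data) = (0.012346) / (0.024691) = 0.5.

0.500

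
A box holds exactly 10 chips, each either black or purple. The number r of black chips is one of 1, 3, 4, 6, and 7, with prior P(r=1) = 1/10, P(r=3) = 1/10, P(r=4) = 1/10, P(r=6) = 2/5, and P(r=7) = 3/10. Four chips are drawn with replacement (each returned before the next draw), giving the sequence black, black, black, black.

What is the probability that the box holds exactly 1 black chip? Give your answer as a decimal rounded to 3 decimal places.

For each hypothesis, P(data | H) works out to: P(data | r = 1) = (1/10)(1/10)(1/10)(1/10) = 0.0001; P(data | r = 3) = (3/10)(3/10)(3/10)(3/10) = 0.0081; P(data | r = 4) = (4/10)(4/10)(4/10)(4/10) = 0.0256; P(data | r = 6) = (6/10)(6/10)(6/10)(6/10) = 0.1296; P(data | r = 7) = (7/10)(7/10)(7/10)(7/10) = 0.2401.
Multiplying each by its prior: 1/10 · 0.0001 = 1e-05, 1/10 · 0.0081 = 0.00081, 1/10 · 0.0256 = 0.00256, 2/5 · 0.1296 = 0.05184, 3/10 · 0.2401 = 0.07203; these sum to 0.12725.
By Bayes' rule, P(r = 1 | data) = (1e-05) / (0.12725) = 7.8585e-05.

0.000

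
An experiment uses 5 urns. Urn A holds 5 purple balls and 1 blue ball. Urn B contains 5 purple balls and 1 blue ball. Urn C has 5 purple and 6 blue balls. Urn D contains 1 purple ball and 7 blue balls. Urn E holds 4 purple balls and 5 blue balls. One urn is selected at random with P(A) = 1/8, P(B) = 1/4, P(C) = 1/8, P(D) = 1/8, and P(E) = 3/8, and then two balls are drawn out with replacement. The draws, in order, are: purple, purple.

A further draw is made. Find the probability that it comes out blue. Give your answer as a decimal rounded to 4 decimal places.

0.2770

For each hypothesis, P(data | H) works out to: P(data | urn A) = (5/6)(5/6) = 0.69444; P(data | urn B) = (5/6)(5/6) = 0.69444; P(data | urn C) = (5/11)(5/11) = 0.20661; P(data | urn D) = (1/8)(1/8) = 0.015625; P(data | urn E) = (4/9)(4/9) = 0.19753.
The prior-weighted likelihoods are 1/8 · 0.69444 = 0.086806, 1/4 · 0.69444 = 0.17361, 1/8 · 0.20661 = 0.025826, 1/8 · 0.015625 = 0.0019531, 3/8 · 0.19753 = 0.074074; these sum to 0.36227.
Dividing through by the total gives posterior P(urn A | data) = 0.23962, P(urn B | data) = 0.47923, P(urn C | data) = 0.071291, P(urn D | data) = 0.0053913, P(urn E | data) = 0.20447.
Averaging over the posterior, P(blue next | data) = (1/6)(0.23962) + (1/6)(0.47923) + (6/11)(0.071291) + (7/8)(0.0053913) + (5/9)(0.20447) = 0.27701.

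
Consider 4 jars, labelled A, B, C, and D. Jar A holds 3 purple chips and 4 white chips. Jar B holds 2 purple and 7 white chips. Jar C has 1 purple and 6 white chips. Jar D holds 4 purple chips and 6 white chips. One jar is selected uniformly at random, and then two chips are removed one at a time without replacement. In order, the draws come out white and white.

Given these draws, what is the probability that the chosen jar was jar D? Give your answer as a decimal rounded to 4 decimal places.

0.1739

Compute the likelihood of the observed sequence for each case: P(data | jar A) = (4/7)(3/6) = 2/7; P(data | jar B) = (7/9)(6/8) = 7/12; P(data | jar C) = (6/7)(5/6) = 5/7; P(data | jar D) = (6/10)(5/9) = 1/3.
The prior-weighted likelihoods are 1/4 · 2/7 = 1/14, 1/4 · 7/12 = 7/48, 1/4 · 5/7 = 5/28, 1/4 · 1/3 = 1/12; with total 23/48.
So P(jar D | data) = (1/12) / (23/48) = 4/23.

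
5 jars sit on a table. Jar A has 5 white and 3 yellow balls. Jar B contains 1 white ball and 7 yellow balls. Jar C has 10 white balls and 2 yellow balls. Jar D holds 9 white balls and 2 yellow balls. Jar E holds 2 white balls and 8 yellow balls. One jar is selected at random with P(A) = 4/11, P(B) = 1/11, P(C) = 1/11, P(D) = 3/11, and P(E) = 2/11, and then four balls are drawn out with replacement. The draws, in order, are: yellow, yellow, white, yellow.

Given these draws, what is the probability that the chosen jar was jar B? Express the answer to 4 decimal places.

0.1908

For each hypothesis, P(data | H) works out to: P(data | jar A) = (3/8)(3/8)(5/8)(3/8) = 0.032959; P(data | jar B) = (7/8)(7/8)(1/8)(7/8) = 0.08374; P(data | jar C) = (2/12)(2/12)(10/12)(2/12) = 0.003858; P(data | jar D) = (2/11)(2/11)(9/11)(2/11) = 0.0049177; P(data | jar E) = (8/10)(8/10)(2/10)(8/10) = 0.1024.
Multiplying each by its prior: 4/11 · 0.032959 = 0.011985, 1/11 · 0.08374 = 0.0076127, 1/11 · 0.003858 = 0.00035073, 3/11 · 0.0049177 = 0.0013412, 2/11 · 0.1024 = 0.018618; these sum to 0.039908.
Therefore the posterior P(jar B | data) = (0.0076127) / (0.039908) = 0.19076.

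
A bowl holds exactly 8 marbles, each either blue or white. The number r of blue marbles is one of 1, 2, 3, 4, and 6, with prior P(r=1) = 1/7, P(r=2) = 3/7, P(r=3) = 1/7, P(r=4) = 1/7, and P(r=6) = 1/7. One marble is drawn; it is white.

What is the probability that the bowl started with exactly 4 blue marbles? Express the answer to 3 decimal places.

0.111

Compute the likelihood of this draw for each case: P(data | r = 1) = (7/8) = 7/8; P(data | r = 2) = (6/8) = 3/4; P(data | r = 3) = (5/8) = 5/8; P(data | r = 4) = (4/8) = 1/2; P(data | r = 6) = (2/8) = 1/4.
Weighting by the prior gives 1/7 · 7/8 = 1/8, 3/7 · 3/4 = 9/28, 1/7 · 5/8 = 5/56, 1/7 · 1/2 = 1/14, 1/7 · 1/4 = 1/28; summing to 9/14.
Hence P(r = 4 | data) = (1/14) / (9/14) = 1/9.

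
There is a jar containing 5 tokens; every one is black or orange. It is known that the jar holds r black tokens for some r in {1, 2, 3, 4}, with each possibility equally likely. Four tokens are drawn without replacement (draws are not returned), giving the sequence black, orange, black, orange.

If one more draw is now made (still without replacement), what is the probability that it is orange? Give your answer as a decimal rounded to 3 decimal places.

Compute the likelihood of the observed sequence for each case: P(data | r = 1) = (1/5)(4/4)(0/3) = 0; P(data | r = 2) = (2/5)(3/4)(1/3)(2/2) = 1/10; P(data | r = 3) = (3/5)(2/4)(2/3)(1/2) = 1/10; P(data | r = 4) = (4/5)(1/4)(3/3)(0/2) = 0.
Weighting by the prior gives 1/4 · 0 = 0, 1/4 · 1/10 = 1/40, 1/4 · 1/10 = 1/40, 1/4 · 0 = 0; with total 1/20.
The posterior is then P(r = 1 | data) = 0, P(r = 2 | data) = 1/2, P(r = 3 | data) = 1/2, P(r = 4 | data) = 0.
The predictive probability is P(orange next | data) = (1)(1/2) + (0)(1/2) = 1/2.

0.500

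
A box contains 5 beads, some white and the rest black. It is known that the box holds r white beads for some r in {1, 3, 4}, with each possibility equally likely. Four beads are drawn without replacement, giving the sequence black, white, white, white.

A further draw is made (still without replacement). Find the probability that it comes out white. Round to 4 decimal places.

The likelihood of the observed sequence under each hypothesis: P(data | r = 1) = (4/5)(1/4)(0/3) = 0; P(data | r = 3) = (2/5)(3/4)(2/3)(1/2) = 1/10; P(data | r = 4) = (1/5)(4/4)(3/3)(2/2) = 1/5.
The prior-weighted likelihoods are 1/3 · 0 = 0, 1/3 · 1/10 = 1/30, 1/3 · 1/5 = 1/15; with total 1/10.
Normalising, the posterior is P(r = 1 | data) = 0, P(r = 3 | data) = 1/3, P(r = 4 | data) = 2/3.
The predictive probability is P(white next | data) = (0)(1/3) + (1)(2/3) = 2/3.

0.6667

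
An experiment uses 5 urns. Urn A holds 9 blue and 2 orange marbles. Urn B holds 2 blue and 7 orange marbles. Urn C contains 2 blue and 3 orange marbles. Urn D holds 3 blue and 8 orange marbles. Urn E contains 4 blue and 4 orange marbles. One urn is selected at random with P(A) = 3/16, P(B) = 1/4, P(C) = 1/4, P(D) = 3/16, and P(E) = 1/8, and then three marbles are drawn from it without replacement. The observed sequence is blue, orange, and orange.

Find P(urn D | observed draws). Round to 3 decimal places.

0.220

Compute the likelihood of the observed sequence for each case: P(data | urn A) = (9/11)(2/10)(1/9) = 0.018182; P(data | urn B) = (2/9)(7/8)(6/7) = 0.16667; P(data | urn C) = (2/5)(3/4)(2/3) = 0.2; P(data | urn D) = (3/11)(8/10)(7/9) = 0.1697; P(data | urn E) = (4/8)(4/7)(3/6) = 0.14286.
Multiplying each by its prior: 3/16 · 0.018182 = 0.0034091, 1/4 · 0.16667 = 0.041667, 1/4 · 0.2 = 0.05, 3/16 · 0.1697 = 0.031818, 1/8 · 0.14286 = 0.017857; these sum to 0.14475.
So P(urn D | data) = (0.031818) / (0.14475) = 0.21981.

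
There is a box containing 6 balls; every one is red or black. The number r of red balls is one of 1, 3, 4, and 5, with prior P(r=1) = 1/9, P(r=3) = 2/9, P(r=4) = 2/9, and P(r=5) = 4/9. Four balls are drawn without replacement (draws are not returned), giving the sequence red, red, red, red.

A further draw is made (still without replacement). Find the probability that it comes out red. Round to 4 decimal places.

For each hypothesis, P(data | H) works out to: P(data | r = 1) = (1/6)(0/5) = 0; P(data | r = 3) = (3/6)(2/5)(1/4)(0/3) = 0; P(data | r = 4) = (4/6)(3/5)(2/4)(1/3) = 1/15; P(data | r = 5) = (5/6)(4/5)(3/4)(2/3) = 1/3.
Weighting by the prior gives 1/9 · 0 = 0, 2/9 · 0 = 0, 2/9 · 1/15 = 2/135, 4/9 · 1/3 = 4/27; these sum to 22/135.
The posterior is then P(r = 1 | data) = 0, P(r = 3 | data) = 0, P(r = 4 | data) = 1/11, P(r = 5 | data) = 10/11.
The predictive probability is P(red next | data) = (0)(1/11) + (1/2)(10/11) = 5/11.

0.4545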